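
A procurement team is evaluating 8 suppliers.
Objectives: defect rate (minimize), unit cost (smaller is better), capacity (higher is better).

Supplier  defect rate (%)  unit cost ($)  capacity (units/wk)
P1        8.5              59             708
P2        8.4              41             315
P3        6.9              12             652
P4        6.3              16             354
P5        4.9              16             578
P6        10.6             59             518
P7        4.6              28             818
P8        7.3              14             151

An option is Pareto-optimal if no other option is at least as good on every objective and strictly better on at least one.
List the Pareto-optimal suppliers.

P3, P5, P7

P1: dominated by P7 (defect rate 4.6≤8.5, unit cost 28≤59, capacity 818≥708).
P2: dominated by P3 (defect rate 6.9≤8.4, unit cost 12≤41, capacity 652≥315).
P3: not dominated (best unit cost).
P4: dominated by P5 (defect rate 4.9≤6.3, unit cost 16≤16, capacity 578≥354).
P5: not dominated.
P6: dominated by P1 (defect rate 8.5≤10.6, unit cost 59≤59, capacity 708≥518).
P7: not dominated (best defect rate).
P8: dominated by P3 (defect rate 6.9≤7.3, unit cost 12≤14, capacity 652≥151).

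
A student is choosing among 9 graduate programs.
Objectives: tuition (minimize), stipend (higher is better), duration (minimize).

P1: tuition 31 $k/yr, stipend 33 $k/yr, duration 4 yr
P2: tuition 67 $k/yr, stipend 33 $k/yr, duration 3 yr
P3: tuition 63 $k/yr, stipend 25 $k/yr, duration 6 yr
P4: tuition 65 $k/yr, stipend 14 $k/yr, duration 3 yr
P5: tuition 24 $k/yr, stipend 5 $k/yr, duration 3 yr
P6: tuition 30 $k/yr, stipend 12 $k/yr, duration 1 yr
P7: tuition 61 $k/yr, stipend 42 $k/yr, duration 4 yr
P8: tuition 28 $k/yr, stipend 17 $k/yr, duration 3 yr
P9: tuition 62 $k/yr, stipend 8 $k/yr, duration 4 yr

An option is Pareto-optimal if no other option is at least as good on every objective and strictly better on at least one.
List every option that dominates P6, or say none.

P1: worse on tuition (31 vs 30).
P2: worse on tuition (67 vs 30).
P3: worse on tuition (63 vs 30).
P4: worse on tuition (65 vs 30).
P5: worse on stipend (5 vs 12).
P7: worse on tuition (61 vs 30).
P8: worse on duration (3 vs 1).
P9: worse on tuition (62 vs 30).
No option dominates P6.

none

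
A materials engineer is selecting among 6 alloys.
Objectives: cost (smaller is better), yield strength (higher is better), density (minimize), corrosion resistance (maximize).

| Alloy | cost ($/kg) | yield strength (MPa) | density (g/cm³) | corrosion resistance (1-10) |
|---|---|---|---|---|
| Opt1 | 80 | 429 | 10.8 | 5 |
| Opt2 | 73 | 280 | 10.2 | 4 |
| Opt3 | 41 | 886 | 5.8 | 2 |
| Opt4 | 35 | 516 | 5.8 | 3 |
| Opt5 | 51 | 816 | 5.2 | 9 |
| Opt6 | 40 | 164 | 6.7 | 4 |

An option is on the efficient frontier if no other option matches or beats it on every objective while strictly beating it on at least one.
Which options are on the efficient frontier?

Opt3, Opt4, Opt5, Opt6

Opt1: dominated by Opt5 (cost 51≤80, yield strength 816≥429, density 5.2≤10.8, corrosion resistance 9≥5).
Opt2: dominated by Opt5 (cost 51≤73, yield strength 816≥280, density 5.2≤10.2, corrosion resistance 9≥4).
Opt3: not dominated (best yield strength).
Opt4: not dominated (best cost).
Opt5: not dominated (best density).
Opt6: not dominated.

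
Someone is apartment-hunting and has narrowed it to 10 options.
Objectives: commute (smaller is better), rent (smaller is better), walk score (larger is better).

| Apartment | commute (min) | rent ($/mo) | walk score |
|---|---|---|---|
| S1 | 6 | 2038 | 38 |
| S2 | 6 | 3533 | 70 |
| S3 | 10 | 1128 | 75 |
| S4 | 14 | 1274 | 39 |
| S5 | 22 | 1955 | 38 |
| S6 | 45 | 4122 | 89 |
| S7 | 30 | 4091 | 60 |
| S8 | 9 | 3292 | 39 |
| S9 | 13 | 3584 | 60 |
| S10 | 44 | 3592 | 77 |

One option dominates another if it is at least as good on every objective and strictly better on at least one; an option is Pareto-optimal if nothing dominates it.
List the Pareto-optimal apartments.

S1, S2, S3, S6, S8, S10

S1: not dominated.
S2: not dominated.
S3: not dominated (best rent).
S4: dominated by S3 (commute 10≤14, rent 1128≤1274, walk score 75≥39).
S5: dominated by S3 (commute 10≤22, rent 1128≤1955, walk score 75≥38).
S6: not dominated (best walk score).
S7: dominated by S2 (commute 6≤30, rent 3533≤4091, walk score 70≥60).
S8: not dominated.
S9: dominated by S2 (commute 6≤13, rent 3533≤3584, walk score 70≥60).
S10: not dominated.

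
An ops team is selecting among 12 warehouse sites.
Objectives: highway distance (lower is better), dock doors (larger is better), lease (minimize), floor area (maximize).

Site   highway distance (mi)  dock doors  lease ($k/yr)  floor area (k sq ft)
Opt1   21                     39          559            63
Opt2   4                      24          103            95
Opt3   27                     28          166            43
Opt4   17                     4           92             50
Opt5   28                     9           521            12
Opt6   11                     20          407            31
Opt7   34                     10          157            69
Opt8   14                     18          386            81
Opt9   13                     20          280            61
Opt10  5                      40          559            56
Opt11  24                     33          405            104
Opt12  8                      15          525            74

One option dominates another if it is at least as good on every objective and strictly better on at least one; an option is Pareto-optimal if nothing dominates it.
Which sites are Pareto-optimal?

Opt1, Opt2, Opt3, Opt4, Opt10, Opt11

Opt1: not dominated.
Opt2: not dominated (best highway distance).
Opt3: not dominated.
Opt4: not dominated (best lease).
Opt5: dominated by Opt2 (highway distance 4≤28, dock doors 24≥9, lease 103≤521, floor area 95≥12).
Opt6: dominated by Opt2 (highway distance 4≤11, dock doors 24≥20, lease 103≤407, floor area 95≥31).
Opt7: dominated by Opt2 (highway distance 4≤34, dock doors 24≥10, lease 103≤157, floor area 95≥69).
Opt8: dominated by Opt2 (highway distance 4≤14, dock doors 24≥18, lease 103≤386, floor area 95≥81).
Opt9: dominated by Opt2 (highway distance 4≤13, dock doors 24≥20, lease 103≤280, floor area 95≥61).
Opt10: not dominated (best dock doors).
Opt11: not dominated (best floor area).
Opt12: dominated by Opt2 (highway distance 4≤8, dock doors 24≥15, lease 103≤525, floor area 95≥74).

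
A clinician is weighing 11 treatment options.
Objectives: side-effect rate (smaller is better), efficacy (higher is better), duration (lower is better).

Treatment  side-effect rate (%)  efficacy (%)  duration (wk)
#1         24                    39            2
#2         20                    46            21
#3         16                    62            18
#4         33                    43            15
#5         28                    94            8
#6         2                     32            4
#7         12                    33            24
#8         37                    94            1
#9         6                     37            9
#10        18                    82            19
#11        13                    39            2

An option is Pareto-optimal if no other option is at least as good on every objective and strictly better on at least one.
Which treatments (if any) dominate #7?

#9: side-effect rate 6≤12, efficacy 37≥33, duration 9≤24 — dominates #7.
Others (#1, #2, #3, #4, #5, #6, #8, #10, #11) are each worse than #7 on at least one objective.

#9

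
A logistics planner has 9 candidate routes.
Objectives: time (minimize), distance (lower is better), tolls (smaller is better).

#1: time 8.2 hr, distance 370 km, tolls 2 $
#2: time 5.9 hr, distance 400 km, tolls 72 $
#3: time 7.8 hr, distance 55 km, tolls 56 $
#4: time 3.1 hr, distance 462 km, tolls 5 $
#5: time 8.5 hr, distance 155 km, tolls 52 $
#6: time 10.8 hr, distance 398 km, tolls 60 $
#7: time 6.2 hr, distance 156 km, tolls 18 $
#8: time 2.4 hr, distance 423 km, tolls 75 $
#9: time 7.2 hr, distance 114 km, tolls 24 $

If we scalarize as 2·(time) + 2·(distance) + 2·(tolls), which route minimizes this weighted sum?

#1: 2·8.2 + 2·370 + 2·2 = 760.4
#2: 2·5.9 + 2·400 + 2·72 = 955.8
#3: 2·7.8 + 2·55 + 2·56 = 237.6
#4: 2·3.1 + 2·462 + 2·5 = 940.2
#5: 2·8.5 + 2·155 + 2·52 = 431.0
#6: 2·10.8 + 2·398 + 2·60 = 937.6
#7: 2·6.2 + 2·156 + 2·18 = 360.4
#8: 2·2.4 + 2·423 + 2·75 = 1000.8
#9: 2·7.2 + 2·114 + 2·24 = 290.4
Lowest: #3 at 237.6.

#3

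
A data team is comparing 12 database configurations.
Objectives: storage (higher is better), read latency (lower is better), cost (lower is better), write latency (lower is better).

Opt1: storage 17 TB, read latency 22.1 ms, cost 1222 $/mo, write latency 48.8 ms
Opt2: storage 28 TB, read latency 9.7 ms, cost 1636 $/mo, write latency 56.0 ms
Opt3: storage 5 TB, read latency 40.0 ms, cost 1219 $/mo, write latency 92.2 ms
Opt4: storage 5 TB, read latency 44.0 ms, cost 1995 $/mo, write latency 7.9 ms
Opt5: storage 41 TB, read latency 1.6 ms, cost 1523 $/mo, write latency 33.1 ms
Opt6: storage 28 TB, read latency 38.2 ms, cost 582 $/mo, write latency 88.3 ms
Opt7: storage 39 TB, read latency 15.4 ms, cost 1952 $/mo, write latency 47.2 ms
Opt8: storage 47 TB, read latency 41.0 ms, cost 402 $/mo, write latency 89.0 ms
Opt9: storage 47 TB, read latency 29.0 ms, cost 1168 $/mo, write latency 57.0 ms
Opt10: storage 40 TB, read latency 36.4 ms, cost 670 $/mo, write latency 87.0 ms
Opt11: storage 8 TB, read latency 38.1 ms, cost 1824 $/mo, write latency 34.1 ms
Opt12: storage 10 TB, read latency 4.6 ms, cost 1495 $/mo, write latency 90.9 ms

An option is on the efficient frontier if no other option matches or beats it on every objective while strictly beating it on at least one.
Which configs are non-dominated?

Opt1, Opt4, Opt5, Opt6, Opt8, Opt9, Opt10, Opt12

Opt1: not dominated.
Opt2: dominated by Opt5 (storage 41≥28, read latency 1.6≤9.7, cost 1523≤1636, write latency 33.1≤56.0).
Opt3: dominated by Opt6 (storage 28≥5, read latency 38.2≤40.0, cost 582≤1219, write latency 88.3≤92.2).
Opt4: not dominated (best write latency).
Opt5: not dominated (best read latency).
Opt6: not dominated.
Opt7: dominated by Opt5 (storage 41≥39, read latency 1.6≤15.4, cost 1523≤1952, write latency 33.1≤47.2).
Opt8: not dominated (best cost).
Opt9: not dominated.
Opt10: not dominated.
Opt11: dominated by Opt5 (storage 41≥8, read latency 1.6≤38.1, cost 1523≤1824, write latency 33.1≤34.1).
Opt12: not dominated.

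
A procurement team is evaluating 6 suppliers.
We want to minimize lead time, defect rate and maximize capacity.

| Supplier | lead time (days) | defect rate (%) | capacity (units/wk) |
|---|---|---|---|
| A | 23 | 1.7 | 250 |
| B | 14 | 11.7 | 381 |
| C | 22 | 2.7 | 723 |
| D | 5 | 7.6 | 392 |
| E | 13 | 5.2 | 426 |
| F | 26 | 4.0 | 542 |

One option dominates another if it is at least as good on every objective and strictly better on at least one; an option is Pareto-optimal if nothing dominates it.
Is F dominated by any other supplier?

C vs F: lead time 22≤26, defect rate 2.7≤4.0, capacity 723≥542 — C is at least as good on every objective and strictly better on at least one, so C dominates F.

Yes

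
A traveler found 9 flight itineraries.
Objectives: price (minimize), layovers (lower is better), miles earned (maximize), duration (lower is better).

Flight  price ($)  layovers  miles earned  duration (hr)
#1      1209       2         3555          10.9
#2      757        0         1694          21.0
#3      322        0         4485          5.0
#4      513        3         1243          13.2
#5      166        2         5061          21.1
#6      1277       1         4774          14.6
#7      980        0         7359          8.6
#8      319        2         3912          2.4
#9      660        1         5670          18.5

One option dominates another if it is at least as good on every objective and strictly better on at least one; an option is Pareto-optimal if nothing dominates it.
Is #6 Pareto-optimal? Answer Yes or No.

No

#7 vs #6: price 980≤1277, layovers 0≤1, miles earned 7359≥4774, duration 8.6≤14.6 — #7 is at least as good on every objective and strictly better on at least one, so #7 dominates #6.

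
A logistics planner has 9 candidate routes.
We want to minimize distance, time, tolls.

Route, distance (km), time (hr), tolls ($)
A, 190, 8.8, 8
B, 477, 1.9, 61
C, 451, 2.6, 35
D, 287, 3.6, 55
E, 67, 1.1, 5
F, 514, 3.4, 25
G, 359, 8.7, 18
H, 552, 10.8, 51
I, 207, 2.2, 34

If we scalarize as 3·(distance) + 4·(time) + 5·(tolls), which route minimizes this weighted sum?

E

A: 3·190 + 4·8.8 + 5·8 = 645.2
B: 3·477 + 4·1.9 + 5·61 = 1743.6
C: 3·451 + 4·2.6 + 5·35 = 1538.4
D: 3·287 + 4·3.6 + 5·55 = 1150.4
E: 3·67 + 4·1.1 + 5·5 = 230.4
F: 3·514 + 4·3.4 + 5·25 = 1680.6
G: 3·359 + 4·8.7 + 5·18 = 1201.8
H: 3·552 + 4·10.8 + 5·51 = 1954.2
I: 3·207 + 4·2.2 + 5·34 = 799.8
Lowest: E at 230.4.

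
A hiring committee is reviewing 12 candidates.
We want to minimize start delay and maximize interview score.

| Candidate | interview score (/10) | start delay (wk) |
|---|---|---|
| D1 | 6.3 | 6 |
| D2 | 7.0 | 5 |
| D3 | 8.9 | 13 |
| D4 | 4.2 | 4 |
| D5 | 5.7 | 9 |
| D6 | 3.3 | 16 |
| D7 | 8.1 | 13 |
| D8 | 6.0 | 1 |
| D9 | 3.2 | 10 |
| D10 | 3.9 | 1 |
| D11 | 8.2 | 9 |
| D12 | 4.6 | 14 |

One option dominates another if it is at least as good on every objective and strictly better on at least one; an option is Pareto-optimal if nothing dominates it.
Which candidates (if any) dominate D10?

D8: interview score 6.0≥3.9, start delay 1≤1 — dominates D10.
Others (D1, D2, D3, D4, D5, D6, D7, D9, D11, D12) are each worse than D10 on at least one objective.

D8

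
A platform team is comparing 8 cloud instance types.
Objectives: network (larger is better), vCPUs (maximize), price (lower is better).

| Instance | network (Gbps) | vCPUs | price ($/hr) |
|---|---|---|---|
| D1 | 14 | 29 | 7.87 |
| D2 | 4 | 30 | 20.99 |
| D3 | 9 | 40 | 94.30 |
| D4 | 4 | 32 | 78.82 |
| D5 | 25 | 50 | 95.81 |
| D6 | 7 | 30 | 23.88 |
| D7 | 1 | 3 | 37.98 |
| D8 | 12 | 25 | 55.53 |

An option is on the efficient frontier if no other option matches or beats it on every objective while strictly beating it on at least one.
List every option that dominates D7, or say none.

D1, D2, D6

D1: network 14≥1, vCPUs 29≥3, price 7.87≤37.98 — dominates D7.
D2: network 4≥1, vCPUs 30≥3, price 20.99≤37.98 — dominates D7.
D6: network 7≥1, vCPUs 30≥3, price 23.88≤37.98 — dominates D7.
Others (D3, D4, D5, D8) are each worse than D7 on at least one objective.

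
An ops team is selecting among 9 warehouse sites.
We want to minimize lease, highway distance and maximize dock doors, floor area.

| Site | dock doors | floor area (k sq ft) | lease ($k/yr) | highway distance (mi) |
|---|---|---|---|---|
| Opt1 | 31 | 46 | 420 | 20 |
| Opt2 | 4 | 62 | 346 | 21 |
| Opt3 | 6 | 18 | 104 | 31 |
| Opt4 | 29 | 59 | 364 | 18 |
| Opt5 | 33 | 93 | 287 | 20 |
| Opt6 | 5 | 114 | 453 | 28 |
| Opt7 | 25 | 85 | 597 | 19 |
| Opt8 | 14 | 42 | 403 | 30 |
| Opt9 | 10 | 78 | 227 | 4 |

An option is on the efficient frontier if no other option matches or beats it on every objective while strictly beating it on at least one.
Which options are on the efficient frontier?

Opt3, Opt4, Opt5, Opt6, Opt7, Opt9

Opt1: dominated by Opt5 (dock doors 33≥31, floor area 93≥46, lease 287≤420, highway distance 20≤20).
Opt2: dominated by Opt5 (dock doors 33≥4, floor area 93≥62, lease 287≤346, highway distance 20≤21).
Opt3: not dominated (best lease).
Opt4: not dominated.
Opt5: not dominated (best dock doors).
Opt6: not dominated (best floor area).
Opt7: not dominated.
Opt8: dominated by Opt4 (dock doors 29≥14, floor area 59≥42, lease 364≤403, highway distance 18≤30).
Opt9: not dominated (best highway distance).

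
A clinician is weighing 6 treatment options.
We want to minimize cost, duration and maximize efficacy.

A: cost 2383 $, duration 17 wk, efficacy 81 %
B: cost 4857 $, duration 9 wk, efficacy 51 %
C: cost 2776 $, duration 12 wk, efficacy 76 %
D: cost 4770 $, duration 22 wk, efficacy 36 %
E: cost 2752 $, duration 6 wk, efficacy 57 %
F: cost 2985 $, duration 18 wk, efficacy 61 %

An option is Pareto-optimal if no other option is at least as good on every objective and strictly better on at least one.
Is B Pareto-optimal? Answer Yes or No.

No

E vs B: cost 2752≤4857, duration 6≤9, efficacy 57≥51 — E is at least as good on every objective and strictly better on at least one, so E dominates B.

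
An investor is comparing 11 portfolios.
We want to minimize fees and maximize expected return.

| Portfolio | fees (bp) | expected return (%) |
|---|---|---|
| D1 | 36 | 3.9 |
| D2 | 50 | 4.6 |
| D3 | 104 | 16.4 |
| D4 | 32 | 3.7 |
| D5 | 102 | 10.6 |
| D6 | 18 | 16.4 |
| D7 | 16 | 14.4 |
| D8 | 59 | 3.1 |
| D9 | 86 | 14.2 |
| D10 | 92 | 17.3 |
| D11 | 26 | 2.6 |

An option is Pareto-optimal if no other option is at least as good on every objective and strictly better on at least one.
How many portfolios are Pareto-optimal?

D1: dominated by D6 (fees 18≤36, expected return 16.4≥3.9).
D2: dominated by D6 (fees 18≤50, expected return 16.4≥4.6).
D3: dominated by D6 (fees 18≤104, expected return 16.4≥16.4).
D4: dominated by D6 (fees 18≤32, expected return 16.4≥3.7).
D5: dominated by D6 (fees 18≤102, expected return 16.4≥10.6).
D6: not dominated.
D7: not dominated (best fees).
D8: dominated by D1 (fees 36≤59, expected return 3.9≥3.1).
D9: dominated by D6 (fees 18≤86, expected return 16.4≥14.2).
D10: not dominated (best expected return).
D11: dominated by D6 (fees 18≤26, expected return 16.4≥2.6).
Pareto-optimal: D6, D7, D10 → 3.

3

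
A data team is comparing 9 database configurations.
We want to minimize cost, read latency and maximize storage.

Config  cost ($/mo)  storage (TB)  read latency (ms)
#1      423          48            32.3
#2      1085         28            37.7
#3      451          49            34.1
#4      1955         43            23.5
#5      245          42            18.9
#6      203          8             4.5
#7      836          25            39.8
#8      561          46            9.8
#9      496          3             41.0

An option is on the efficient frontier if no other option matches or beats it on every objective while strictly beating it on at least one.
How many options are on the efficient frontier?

5

#1: not dominated.
#2: dominated by #1 (cost 423≤1085, storage 48≥28, read latency 32.3≤37.7).
#3: not dominated (best storage).
#4: dominated by #8 (cost 561≤1955, storage 46≥43, read latency 9.8≤23.5).
#5: not dominated.
#6: not dominated (best cost).
#7: dominated by #1 (cost 423≤836, storage 48≥25, read latency 32.3≤39.8).
#8: not dominated.
#9: dominated by #1 (cost 423≤496, storage 48≥3, read latency 32.3≤41.0).
Pareto-optimal: #1, #3, #5, #6, #8 → 5.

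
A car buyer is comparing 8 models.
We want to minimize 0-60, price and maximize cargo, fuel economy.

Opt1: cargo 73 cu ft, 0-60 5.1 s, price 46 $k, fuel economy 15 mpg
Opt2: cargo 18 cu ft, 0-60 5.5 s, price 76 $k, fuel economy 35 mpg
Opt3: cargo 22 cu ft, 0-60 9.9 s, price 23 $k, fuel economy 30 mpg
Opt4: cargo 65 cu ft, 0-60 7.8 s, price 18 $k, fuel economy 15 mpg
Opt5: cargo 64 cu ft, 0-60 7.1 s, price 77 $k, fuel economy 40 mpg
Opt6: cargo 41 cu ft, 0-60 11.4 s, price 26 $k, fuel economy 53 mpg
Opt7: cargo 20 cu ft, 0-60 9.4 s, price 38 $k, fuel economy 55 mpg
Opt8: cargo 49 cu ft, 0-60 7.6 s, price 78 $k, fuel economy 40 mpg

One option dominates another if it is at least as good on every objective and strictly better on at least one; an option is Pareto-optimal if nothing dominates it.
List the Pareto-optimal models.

Opt1: not dominated (best cargo).
Opt2: not dominated.
Opt3: not dominated.
Opt4: not dominated (best price).
Opt5: not dominated.
Opt6: not dominated.
Opt7: not dominated (best fuel economy).
Opt8: dominated by Opt5 (cargo 64≥49, 0-60 7.1≤7.6, price 77≤78, fuel economy 40≥40).

Opt1, Opt2, Opt3, Opt4, Opt5, Opt6, Opt7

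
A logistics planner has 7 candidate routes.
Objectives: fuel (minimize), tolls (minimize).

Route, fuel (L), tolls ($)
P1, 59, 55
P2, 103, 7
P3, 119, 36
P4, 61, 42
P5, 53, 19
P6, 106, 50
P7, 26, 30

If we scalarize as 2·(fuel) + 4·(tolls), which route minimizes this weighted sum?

P7

P1: 2·59 + 4·55 = 338
P2: 2·103 + 4·7 = 234
P3: 2·119 + 4·36 = 382
P4: 2·61 + 4·42 = 290
P5: 2·53 + 4·19 = 182
P6: 2·106 + 4·50 = 412
P7: 2·26 + 4·30 = 172
Lowest: P7 at 172.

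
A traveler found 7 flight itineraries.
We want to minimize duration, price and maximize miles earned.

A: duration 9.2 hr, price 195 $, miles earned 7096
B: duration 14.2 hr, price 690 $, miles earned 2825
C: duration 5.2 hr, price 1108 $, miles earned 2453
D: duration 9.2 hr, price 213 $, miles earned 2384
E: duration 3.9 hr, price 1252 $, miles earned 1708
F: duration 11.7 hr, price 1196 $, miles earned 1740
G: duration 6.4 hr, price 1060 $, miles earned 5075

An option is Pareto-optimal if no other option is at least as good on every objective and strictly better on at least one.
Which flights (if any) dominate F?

A, C, D, G

A: duration 9.2≤11.7, price 195≤1196, miles earned 7096≥1740 — dominates F.
C: duration 5.2≤11.7, price 1108≤1196, miles earned 2453≥1740 — dominates F.
D: duration 9.2≤11.7, price 213≤1196, miles earned 2384≥1740 — dominates F.
G: duration 6.4≤11.7, price 1060≤1196, miles earned 5075≥1740 — dominates F.
Others (B, E) are each worse than F on at least one objective.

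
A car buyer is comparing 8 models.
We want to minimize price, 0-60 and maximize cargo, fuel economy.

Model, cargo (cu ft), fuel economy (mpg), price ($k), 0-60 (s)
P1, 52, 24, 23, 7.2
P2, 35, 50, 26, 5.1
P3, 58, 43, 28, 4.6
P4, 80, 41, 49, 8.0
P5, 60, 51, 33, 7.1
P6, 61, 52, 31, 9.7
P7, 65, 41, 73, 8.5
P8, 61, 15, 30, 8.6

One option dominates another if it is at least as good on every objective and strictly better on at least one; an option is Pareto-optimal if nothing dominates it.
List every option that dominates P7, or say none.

P4: cargo 80≥65, fuel economy 41≥41, price 49≤73, 0-60 8.0≤8.5 — dominates P7.
Others (P1, P2, P3, P5, P6, P8) are each worse than P7 on at least one objective.

P4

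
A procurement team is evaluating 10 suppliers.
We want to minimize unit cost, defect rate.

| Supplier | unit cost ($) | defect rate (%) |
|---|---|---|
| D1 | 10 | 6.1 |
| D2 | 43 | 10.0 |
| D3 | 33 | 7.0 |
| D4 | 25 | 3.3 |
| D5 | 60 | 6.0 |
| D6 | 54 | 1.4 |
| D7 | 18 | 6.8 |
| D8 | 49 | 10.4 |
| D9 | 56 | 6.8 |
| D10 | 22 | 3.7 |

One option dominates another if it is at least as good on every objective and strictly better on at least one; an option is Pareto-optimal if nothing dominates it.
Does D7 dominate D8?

D7 vs D8: unit cost 18≤49, defect rate 6.8≤10.4 — D7 is at least as good on every objective with at least one strict improvement.

Yes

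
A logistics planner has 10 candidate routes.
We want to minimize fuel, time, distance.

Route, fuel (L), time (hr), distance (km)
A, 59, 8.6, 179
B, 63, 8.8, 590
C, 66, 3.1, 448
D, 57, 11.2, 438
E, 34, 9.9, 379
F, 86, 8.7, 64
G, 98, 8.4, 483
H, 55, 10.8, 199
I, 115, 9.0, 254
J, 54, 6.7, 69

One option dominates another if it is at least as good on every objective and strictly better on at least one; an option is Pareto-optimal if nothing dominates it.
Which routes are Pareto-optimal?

C, E, F, J

A: dominated by J (fuel 54≤59, time 6.7≤8.6, distance 69≤179).
B: dominated by A (fuel 59≤63, time 8.6≤8.8, distance 179≤590).
C: not dominated (best time).
D: dominated by E (fuel 34≤57, time 9.9≤11.2, distance 379≤438).
E: not dominated (best fuel).
F: not dominated (best distance).
G: dominated by C (fuel 66≤98, time 3.1≤8.4, distance 448≤483).
H: dominated by J (fuel 54≤55, time 6.7≤10.8, distance 69≤199).
I: dominated by A (fuel 59≤115, time 8.6≤9.0, distance 179≤254).
J: not dominated.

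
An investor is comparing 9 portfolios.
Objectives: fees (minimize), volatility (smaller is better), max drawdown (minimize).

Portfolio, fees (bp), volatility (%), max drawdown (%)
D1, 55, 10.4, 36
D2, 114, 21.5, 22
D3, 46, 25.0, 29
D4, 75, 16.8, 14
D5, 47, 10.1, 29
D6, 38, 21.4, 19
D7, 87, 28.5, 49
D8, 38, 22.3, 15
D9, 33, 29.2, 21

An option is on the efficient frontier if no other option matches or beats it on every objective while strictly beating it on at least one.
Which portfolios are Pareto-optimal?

D1: dominated by D5 (fees 47≤55, volatility 10.1≤10.4, max drawdown 29≤36).
D2: dominated by D4 (fees 75≤114, volatility 16.8≤21.5, max drawdown 14≤22).
D3: dominated by D6 (fees 38≤46, volatility 21.4≤25.0, max drawdown 19≤29).
D4: not dominated (best max drawdown).
D5: not dominated (best volatility).
D6: not dominated.
D7: dominated by D1 (fees 55≤87, volatility 10.4≤28.5, max drawdown 36≤49).
D8: not dominated.
D9: not dominated (best fees).

D4, D5, D6, D8, D9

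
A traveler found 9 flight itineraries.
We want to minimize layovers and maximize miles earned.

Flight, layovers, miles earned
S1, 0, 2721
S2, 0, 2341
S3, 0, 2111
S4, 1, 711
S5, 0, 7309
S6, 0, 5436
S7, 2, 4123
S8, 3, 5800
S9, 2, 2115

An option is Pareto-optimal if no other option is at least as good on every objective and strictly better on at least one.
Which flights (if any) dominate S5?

none

S1: worse on miles earned (2721 vs 7309).
S2: worse on miles earned (2341 vs 7309).
S3: worse on miles earned (2111 vs 7309).
S4: worse on layovers (1 vs 0).
S6: worse on miles earned (5436 vs 7309).
S7: worse on layovers (2 vs 0).
S8: worse on layovers (3 vs 0).
S9: worse on layovers (2 vs 0).
No option dominates S5.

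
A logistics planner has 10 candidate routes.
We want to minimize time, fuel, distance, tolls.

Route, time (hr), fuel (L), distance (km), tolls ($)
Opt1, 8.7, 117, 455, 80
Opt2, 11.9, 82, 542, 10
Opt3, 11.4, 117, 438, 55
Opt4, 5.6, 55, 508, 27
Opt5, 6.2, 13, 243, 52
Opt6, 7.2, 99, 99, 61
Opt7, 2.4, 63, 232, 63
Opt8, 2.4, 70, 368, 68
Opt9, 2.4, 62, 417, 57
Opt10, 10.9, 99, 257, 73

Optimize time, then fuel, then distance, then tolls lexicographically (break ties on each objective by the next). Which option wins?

First minimize time: best is 2.4, kept {Opt7, Opt8, Opt9}.
Then minimize fuel: best is 62, kept {Opt9}.

Opt9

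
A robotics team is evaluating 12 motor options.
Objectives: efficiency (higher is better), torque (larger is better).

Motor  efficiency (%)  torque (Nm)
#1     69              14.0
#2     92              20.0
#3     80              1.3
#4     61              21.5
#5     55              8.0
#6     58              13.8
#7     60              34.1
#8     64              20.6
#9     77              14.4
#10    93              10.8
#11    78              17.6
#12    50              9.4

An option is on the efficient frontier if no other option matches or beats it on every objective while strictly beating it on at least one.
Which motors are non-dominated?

#1: dominated by #2 (efficiency 92≥69, torque 20.0≥14.0).
#2: not dominated.
#3: dominated by #2 (efficiency 92≥80, torque 20.0≥1.3).
#4: not dominated.
#5: dominated by #1 (efficiency 69≥55, torque 14.0≥8.0).
#6: dominated by #1 (efficiency 69≥58, torque 14.0≥13.8).
#7: not dominated (best torque).
#8: not dominated.
#9: dominated by #2 (efficiency 92≥77, torque 20.0≥14.4).
#10: not dominated (best efficiency).
#11: dominated by #2 (efficiency 92≥78, torque 20.0≥17.6).
#12: dominated by #1 (efficiency 69≥50, torque 14.0≥9.4).

#2, #4, #7, #8, #10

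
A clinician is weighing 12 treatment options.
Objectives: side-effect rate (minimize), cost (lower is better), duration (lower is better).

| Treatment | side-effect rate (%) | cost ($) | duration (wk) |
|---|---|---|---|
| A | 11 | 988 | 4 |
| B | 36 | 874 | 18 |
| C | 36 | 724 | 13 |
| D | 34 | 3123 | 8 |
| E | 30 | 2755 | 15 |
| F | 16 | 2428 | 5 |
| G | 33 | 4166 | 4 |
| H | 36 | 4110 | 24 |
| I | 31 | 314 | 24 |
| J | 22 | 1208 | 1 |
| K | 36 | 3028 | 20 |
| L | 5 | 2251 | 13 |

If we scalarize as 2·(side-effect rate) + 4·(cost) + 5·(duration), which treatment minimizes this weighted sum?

I

A: 2·11 + 4·988 + 5·4 = 3994
B: 2·36 + 4·874 + 5·18 = 3658
C: 2·36 + 4·724 + 5·13 = 3033
D: 2·34 + 4·3123 + 5·8 = 12600
E: 2·30 + 4·2755 + 5·15 = 11155
F: 2·16 + 4·2428 + 5·5 = 9769
G: 2·33 + 4·4166 + 5·4 = 16750
H: 2·36 + 4·4110 + 5·24 = 16632
I: 2·31 + 4·314 + 5·24 = 1438
J: 2·22 + 4·1208 + 5·1 = 4881
K: 2·36 + 4·3028 + 5·20 = 12284
L: 2·5 + 4·2251 + 5·13 = 9079
Lowest: I at 1438.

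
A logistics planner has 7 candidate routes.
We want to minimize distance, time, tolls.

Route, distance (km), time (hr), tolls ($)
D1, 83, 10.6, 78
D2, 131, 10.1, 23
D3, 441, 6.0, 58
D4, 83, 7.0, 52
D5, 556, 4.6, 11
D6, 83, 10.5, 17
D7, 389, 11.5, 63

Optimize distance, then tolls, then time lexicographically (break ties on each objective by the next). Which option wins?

First minimize distance: best is 83, kept {D1, D4, D6}.
Then minimize tolls: best is 17, kept {D6}.

D6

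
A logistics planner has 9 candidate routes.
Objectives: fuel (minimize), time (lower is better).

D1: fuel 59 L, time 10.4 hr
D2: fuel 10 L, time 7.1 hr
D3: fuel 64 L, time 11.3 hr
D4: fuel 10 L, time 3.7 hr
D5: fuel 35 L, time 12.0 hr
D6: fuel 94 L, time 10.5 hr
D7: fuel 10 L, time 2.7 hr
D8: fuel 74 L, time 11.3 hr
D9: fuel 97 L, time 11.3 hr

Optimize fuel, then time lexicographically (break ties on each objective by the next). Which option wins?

D7

First minimize fuel: best is 10, kept {D2, D4, D7}.
Then minimize time: best is 2.7, kept {D7}.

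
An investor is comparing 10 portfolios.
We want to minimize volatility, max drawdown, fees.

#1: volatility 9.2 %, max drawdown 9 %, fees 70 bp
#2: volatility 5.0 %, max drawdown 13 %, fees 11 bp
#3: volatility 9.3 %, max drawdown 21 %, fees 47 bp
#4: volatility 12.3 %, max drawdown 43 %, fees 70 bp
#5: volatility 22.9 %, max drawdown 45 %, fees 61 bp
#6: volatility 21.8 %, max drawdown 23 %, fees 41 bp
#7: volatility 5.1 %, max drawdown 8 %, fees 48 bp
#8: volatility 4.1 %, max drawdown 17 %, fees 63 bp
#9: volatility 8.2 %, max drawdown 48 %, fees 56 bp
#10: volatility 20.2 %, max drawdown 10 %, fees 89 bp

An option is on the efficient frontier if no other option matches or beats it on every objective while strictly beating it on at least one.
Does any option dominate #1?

#7 vs #1: volatility 5.1≤9.2, max drawdown 8≤9, fees 48≤70 — #7 is at least as good on every objective and strictly better on at least one, so #7 dominates #1.

Yes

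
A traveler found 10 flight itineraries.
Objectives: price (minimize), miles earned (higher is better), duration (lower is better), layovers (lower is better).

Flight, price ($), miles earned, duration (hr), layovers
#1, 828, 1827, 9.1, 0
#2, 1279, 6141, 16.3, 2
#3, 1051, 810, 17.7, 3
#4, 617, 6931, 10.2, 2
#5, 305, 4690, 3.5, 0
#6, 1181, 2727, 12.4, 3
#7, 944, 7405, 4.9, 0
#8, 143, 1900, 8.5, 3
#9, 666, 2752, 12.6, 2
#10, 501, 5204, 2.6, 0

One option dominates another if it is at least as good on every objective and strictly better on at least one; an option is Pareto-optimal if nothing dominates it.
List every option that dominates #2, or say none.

#4, #7

#4: price 617≤1279, miles earned 6931≥6141, duration 10.2≤16.3, layovers 2≤2 — dominates #2.
#7: price 944≤1279, miles earned 7405≥6141, duration 4.9≤16.3, layovers 0≤2 — dominates #2.
Others (#1, #3, #5, #6, #8, #9, #10) are each worse than #2 on at least one objective.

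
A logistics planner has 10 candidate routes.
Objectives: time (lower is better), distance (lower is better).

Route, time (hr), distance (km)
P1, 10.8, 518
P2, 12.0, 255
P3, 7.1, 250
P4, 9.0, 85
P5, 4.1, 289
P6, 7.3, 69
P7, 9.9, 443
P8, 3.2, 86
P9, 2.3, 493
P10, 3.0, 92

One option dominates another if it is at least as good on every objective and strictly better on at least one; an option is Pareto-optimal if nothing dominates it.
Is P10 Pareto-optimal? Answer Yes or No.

P1: worse on time (10.8 vs 3.0).
P2: worse on time (12.0 vs 3.0).
P3: worse on time (7.1 vs 3.0).
P4: worse on time (9.0 vs 3.0).
P5: worse on time (4.1 vs 3.0).
P6: worse on time (7.3 vs 3.0).
P7: worse on time (9.9 vs 3.0).
P8: worse on time (3.2 vs 3.0).
P9: worse on distance (493 vs 92).
No option is at least as good as P10 on every objective and strictly better on one.

Yes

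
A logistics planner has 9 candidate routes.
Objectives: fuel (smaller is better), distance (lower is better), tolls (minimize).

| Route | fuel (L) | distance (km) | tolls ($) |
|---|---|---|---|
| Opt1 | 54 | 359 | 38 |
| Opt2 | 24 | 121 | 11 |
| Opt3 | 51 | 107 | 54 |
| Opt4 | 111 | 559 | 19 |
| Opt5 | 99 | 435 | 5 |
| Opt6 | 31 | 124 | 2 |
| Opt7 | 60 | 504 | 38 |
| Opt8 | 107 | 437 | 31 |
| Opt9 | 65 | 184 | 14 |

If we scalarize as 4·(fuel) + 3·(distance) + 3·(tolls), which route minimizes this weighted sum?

Opt1: 4·54 + 3·359 + 3·38 = 1407
Opt2: 4·24 + 3·121 + 3·11 = 492
Opt3: 4·51 + 3·107 + 3·54 = 687
Opt4: 4·111 + 3·559 + 3·19 = 2178
Opt5: 4·99 + 3·435 + 3·5 = 1716
Opt6: 4·31 + 3·124 + 3·2 = 502
Opt7: 4·60 + 3·504 + 3·38 = 1866
Opt8: 4·107 + 3·437 + 3·31 = 1832
Opt9: 4·65 + 3·184 + 3·14 = 854
Lowest: Opt2 at 492.

Opt2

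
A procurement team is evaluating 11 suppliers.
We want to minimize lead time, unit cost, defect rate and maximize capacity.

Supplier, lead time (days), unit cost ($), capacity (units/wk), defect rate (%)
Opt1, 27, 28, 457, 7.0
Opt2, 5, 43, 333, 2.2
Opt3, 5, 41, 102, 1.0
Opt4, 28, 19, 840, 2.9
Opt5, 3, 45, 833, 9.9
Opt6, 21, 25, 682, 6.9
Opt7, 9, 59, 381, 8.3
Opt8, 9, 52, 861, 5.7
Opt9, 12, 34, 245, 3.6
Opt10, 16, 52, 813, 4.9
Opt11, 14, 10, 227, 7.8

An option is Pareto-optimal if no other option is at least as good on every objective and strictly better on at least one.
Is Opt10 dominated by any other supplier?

No

Opt1: worse on lead time (27 vs 16).
Opt2: worse on capacity (333 vs 813).
Opt3: worse on capacity (102 vs 813).
Opt4: worse on lead time (28 vs 16).
Opt5: worse on defect rate (9.9 vs 4.9).
Opt6: worse on lead time (21 vs 16).
Opt7: worse on unit cost (59 vs 52).
Opt8: worse on defect rate (5.7 vs 4.9).
Opt9: worse on capacity (245 vs 813).
Opt11: worse on capacity (227 vs 813).
No option is at least as good as Opt10 on every objective and strictly better on one.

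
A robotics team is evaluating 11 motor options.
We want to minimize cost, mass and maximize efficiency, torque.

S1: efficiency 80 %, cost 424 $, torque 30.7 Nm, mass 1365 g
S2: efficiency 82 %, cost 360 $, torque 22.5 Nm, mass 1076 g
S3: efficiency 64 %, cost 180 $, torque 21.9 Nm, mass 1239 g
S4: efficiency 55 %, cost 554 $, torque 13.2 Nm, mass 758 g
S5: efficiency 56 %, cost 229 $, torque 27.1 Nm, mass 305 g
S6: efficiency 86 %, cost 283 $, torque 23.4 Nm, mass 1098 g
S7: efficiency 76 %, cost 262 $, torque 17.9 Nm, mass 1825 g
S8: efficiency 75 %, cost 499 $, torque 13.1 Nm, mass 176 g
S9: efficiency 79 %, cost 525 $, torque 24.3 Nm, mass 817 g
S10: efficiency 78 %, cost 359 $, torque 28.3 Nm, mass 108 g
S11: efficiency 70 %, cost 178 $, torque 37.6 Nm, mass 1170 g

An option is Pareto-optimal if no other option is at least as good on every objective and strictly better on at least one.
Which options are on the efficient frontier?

S1, S2, S5, S6, S7, S9, S10, S11

S1: not dominated.
S2: not dominated.
S3: dominated by S11 (efficiency 70≥64, cost 178≤180, torque 37.6≥21.9, mass 1170≤1239).
S4: dominated by S5 (efficiency 56≥55, cost 229≤554, torque 27.1≥13.2, mass 305≤758).
S5: not dominated.
S6: not dominated (best efficiency).
S7: not dominated.
S8: dominated by S10 (efficiency 78≥75, cost 359≤499, torque 28.3≥13.1, mass 108≤176).
S9: not dominated.
S10: not dominated (best mass).
S11: not dominated (best cost).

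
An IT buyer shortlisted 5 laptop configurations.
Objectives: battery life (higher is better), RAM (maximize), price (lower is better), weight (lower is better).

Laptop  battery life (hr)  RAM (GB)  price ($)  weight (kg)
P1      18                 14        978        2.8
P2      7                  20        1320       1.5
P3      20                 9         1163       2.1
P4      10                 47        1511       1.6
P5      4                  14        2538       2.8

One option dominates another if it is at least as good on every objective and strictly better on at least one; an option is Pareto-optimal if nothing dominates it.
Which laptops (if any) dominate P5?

P1, P2, P4

P1: battery life 18≥4, RAM 14≥14, price 978≤2538, weight 2.8≤2.8 — dominates P5.
P2: battery life 7≥4, RAM 20≥14, price 1320≤2538, weight 1.5≤2.8 — dominates P5.
P4: battery life 10≥4, RAM 47≥14, price 1511≤2538, weight 1.6≤2.8 — dominates P5.
Others (P3) are each worse than P5 on at least one objective.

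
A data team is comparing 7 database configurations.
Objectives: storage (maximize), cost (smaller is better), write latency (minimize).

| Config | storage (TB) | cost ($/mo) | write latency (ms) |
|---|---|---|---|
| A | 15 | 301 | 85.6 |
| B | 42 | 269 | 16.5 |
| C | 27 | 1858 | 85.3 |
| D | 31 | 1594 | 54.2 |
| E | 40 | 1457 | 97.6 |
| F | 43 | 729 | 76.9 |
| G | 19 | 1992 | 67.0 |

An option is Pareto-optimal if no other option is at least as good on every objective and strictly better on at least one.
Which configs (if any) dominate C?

B: storage 42≥27, cost 269≤1858, write latency 16.5≤85.3 — dominates C.
D: storage 31≥27, cost 1594≤1858, write latency 54.2≤85.3 — dominates C.
F: storage 43≥27, cost 729≤1858, write latency 76.9≤85.3 — dominates C.
Others (A, E, G) are each worse than C on at least one objective.

B, D, F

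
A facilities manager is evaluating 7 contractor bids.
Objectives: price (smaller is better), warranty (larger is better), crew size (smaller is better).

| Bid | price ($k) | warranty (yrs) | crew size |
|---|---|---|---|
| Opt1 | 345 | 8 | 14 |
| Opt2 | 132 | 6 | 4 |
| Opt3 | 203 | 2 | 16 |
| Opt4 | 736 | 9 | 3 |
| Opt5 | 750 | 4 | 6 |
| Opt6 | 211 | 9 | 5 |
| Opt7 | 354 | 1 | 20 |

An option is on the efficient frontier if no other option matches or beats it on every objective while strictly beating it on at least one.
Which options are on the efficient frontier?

Opt1: dominated by Opt6 (price 211≤345, warranty 9≥8, crew size 5≤14).
Opt2: not dominated (best price).
Opt3: dominated by Opt2 (price 132≤203, warranty 6≥2, crew size 4≤16).
Opt4: not dominated (best crew size).
Opt5: dominated by Opt2 (price 132≤750, warranty 6≥4, crew size 4≤6).
Opt6: not dominated.
Opt7: dominated by Opt1 (price 345≤354, warranty 8≥1, crew size 14≤20).

Opt2, Opt4, Opt6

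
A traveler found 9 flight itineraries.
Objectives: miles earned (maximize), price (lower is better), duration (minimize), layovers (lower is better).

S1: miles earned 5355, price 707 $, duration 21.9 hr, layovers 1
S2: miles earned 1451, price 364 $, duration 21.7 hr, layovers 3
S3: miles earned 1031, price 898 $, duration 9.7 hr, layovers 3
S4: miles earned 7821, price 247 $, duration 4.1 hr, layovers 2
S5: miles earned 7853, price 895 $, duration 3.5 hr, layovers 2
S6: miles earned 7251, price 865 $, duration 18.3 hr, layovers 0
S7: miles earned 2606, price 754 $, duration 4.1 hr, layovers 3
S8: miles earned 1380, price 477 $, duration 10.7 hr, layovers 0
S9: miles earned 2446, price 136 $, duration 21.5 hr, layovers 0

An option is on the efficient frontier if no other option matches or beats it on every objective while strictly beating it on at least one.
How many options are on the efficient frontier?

S1: not dominated.
S2: dominated by S4 (miles earned 7821≥1451, price 247≤364, duration 4.1≤21.7, layovers 2≤3).
S3: dominated by S4 (miles earned 7821≥1031, price 247≤898, duration 4.1≤9.7, layovers 2≤3).
S4: not dominated.
S5: not dominated (best miles earned).
S6: not dominated.
S7: dominated by S4 (miles earned 7821≥2606, price 247≤754, duration 4.1≤4.1, layovers 2≤3).
S8: not dominated.
S9: not dominated (best price).
Pareto-optimal: S1, S4, S5, S6, S8, S9 → 6.

6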